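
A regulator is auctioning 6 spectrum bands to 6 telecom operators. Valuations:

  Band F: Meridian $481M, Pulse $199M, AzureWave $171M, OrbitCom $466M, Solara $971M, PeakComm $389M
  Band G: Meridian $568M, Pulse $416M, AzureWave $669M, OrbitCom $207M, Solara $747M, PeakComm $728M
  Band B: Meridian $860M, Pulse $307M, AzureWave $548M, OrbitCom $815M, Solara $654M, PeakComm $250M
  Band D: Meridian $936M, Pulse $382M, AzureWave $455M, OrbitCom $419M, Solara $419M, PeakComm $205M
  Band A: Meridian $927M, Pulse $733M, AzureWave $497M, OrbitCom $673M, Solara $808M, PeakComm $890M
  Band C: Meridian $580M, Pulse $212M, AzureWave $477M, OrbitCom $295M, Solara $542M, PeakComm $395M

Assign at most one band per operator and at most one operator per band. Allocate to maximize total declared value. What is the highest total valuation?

Optimal: Meridian→Band D ($936M), Pulse→Band A ($733M), AzureWave→Band C ($477M), OrbitCom→Band B ($815M), Solara→Band F ($971M), PeakComm→Band G ($728M) — total 936+733+477+815+971+728 = $4660M.
Row-greedy (each operator in turn takes its best remaining band) gives $4519M, worse by 141.

Maximum total: $4660M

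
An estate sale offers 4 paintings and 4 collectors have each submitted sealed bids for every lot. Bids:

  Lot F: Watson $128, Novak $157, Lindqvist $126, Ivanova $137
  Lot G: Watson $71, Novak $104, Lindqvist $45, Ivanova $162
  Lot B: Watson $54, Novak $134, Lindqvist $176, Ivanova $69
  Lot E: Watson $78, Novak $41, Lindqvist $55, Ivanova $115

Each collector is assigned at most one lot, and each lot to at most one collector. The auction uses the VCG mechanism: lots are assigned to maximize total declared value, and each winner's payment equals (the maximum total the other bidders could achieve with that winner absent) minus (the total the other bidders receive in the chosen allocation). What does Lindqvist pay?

Efficient allocation: Watson→Lot E ($78), Novak→Lot F ($157), Lindqvist→Lot B ($176), Ivanova→Lot G ($162); total welfare W = $573.
Lindqvist receives Lot B at value $176, so the others get W − 176 = $397.
Without Lindqvist: best allocation of the remaining 3 bidders over all 4 lots is Watson→Lot F ($128), Novak→Lot B ($134), Ivanova→Lot G ($162), total $424.
VCG payment = (others' best without Lindqvist) − (others' welfare with Lindqvist) = 424 − 397 = $27.

Lindqvist pays $27.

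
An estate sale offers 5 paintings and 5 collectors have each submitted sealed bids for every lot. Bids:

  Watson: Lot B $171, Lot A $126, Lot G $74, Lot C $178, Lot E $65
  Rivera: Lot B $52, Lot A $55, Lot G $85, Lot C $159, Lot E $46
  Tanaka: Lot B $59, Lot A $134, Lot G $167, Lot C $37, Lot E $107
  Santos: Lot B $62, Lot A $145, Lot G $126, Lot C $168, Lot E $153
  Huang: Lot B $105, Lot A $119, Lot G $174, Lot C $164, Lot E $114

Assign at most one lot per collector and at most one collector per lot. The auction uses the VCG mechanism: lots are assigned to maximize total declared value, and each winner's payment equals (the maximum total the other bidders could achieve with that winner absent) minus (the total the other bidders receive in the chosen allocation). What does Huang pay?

Efficient allocation: Watson→Lot B ($171), Rivera→Lot C ($159), Tanaka→Lot A ($134), Santos→Lot E ($153), Huang→Lot G ($174); total welfare W = $791.
Huang receives Lot G at value $174, so the others get W − 174 = $617.
Without Huang: best allocation of the remaining 4 bidders over all 5 lots is Watson→Lot B ($171), Rivera→Lot C ($159), Tanaka→Lot G ($167), Santos→Lot E ($153), total $650.
VCG payment = (others' best without Huang) − (others' welfare with Huang) = 650 − 617 = $33.

Huang pays $33.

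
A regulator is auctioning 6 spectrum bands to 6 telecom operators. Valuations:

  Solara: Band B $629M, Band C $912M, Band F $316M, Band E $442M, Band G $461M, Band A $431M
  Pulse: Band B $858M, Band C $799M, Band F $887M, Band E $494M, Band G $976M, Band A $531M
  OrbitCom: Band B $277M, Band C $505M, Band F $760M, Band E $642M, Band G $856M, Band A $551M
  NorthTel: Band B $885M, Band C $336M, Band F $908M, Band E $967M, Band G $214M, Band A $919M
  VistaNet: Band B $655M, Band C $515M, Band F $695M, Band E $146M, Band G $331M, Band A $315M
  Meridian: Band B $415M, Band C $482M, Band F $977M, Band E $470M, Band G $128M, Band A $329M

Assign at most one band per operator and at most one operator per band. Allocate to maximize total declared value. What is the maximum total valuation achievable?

Optimal: Solara→Band C ($912M), Pulse→Band G ($976M), OrbitCom→Band E ($642M), NorthTel→Band A ($919M), VistaNet→Band B ($655M), Meridian→Band F ($977M) — total 912+976+642+919+655+977 = $5081M.
Column-greedy (each band in turn goes to its best remaining operator) gives $4707M, worse by 374.

Max total: $5081M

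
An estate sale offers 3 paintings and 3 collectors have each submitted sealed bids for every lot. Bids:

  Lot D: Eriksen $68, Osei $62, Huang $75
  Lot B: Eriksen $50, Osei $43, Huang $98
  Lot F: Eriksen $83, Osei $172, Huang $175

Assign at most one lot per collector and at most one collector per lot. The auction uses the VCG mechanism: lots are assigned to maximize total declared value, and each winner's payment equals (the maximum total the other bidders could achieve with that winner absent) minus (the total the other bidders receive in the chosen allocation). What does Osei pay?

Efficient allocation: Eriksen→Lot D ($68), Osei→Lot F ($172), Huang→Lot B ($98); total welfare W = $338.
Osei receives Lot F at value $172, so the others get W − 172 = $166.
Without Osei: best allocation of the remaining 2 bidders over all 3 lots is Eriksen→Lot D ($68), Huang→Lot F ($175), total $243.
VCG payment = (others' best without Osei) − (others' welfare with Osei) = 243 − 166 = $77.

Osei pays $77.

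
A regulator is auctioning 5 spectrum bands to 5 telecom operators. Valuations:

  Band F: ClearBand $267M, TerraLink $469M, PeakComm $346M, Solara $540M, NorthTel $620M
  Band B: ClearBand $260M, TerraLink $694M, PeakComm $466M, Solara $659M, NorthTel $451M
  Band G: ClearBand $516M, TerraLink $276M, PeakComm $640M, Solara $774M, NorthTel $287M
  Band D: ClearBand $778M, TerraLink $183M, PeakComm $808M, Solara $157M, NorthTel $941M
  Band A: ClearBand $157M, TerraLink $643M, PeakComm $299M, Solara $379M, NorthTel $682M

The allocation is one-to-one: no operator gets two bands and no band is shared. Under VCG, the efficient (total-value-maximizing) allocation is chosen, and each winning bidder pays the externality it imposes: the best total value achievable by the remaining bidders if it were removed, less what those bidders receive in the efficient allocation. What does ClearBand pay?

Efficient allocation: ClearBand→Band D ($778M), TerraLink→Band A ($643M), PeakComm→Band G ($640M), Solara→Band B ($659M), NorthTel→Band F ($620M); total welfare W = $3340M.
ClearBand receives Band D at value $778M, so the others get W − 778 = $2562M.
Without ClearBand: best allocation of the remaining 4 bidders over all 5 bands is TerraLink→Band B ($694M), PeakComm→Band D ($808M), Solara→Band G ($774M), NorthTel→Band A ($682M), total $2958M.
VCG payment = (others' best without ClearBand) − (others' welfare with ClearBand) = 2958 − 2562 = $396M.

ClearBand pays $396M.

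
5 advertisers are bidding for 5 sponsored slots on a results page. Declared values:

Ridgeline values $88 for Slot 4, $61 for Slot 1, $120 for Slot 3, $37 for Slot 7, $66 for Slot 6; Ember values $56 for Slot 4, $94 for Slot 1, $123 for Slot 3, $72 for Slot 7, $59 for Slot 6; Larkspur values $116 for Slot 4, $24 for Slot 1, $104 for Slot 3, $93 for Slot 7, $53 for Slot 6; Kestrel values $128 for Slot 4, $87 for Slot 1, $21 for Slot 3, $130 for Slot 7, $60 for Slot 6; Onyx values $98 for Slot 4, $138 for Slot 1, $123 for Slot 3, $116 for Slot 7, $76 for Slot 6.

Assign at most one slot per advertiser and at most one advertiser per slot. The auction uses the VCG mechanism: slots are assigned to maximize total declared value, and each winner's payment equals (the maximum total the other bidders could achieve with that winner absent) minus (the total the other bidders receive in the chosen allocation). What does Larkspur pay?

Efficient allocation: Ridgeline→Slot 6 ($66), Ember→Slot 3 ($123), Larkspur→Slot 4 ($116), Kestrel→Slot 7 ($130), Onyx→Slot 1 ($138); total welfare W = $573.
Larkspur receives Slot 4 at value $116, so the others get W − 116 = $457.
Without Larkspur: best allocation of the remaining 4 bidders over all 5 slots is Ridgeline→Slot 4 ($88), Ember→Slot 3 ($123), Kestrel→Slot 7 ($130), Onyx→Slot 1 ($138), total $479.
VCG payment = (others' best without Larkspur) − (others' welfare with Larkspur) = 479 − 457 = $22.

Larkspur pays $22.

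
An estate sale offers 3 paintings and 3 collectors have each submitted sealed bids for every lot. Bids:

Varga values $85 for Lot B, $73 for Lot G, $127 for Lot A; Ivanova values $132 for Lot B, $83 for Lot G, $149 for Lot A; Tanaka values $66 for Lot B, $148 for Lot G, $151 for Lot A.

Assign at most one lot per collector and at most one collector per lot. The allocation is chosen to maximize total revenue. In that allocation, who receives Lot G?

Tanaka receives Lot G.

This is a one-to-one assignment (maximum-weight bipartite matching).
Optimal: Varga→Lot A ($127), Ivanova→Lot B ($132), Tanaka→Lot G ($148) — total 127+132+148 = $407.
No other one-to-one assignment exceeds $407.
Tanaka's own top lot is Lot A ($151), but forcing Tanaka→Lot A and reassigning the rest optimally gives only $356 — worse by 51.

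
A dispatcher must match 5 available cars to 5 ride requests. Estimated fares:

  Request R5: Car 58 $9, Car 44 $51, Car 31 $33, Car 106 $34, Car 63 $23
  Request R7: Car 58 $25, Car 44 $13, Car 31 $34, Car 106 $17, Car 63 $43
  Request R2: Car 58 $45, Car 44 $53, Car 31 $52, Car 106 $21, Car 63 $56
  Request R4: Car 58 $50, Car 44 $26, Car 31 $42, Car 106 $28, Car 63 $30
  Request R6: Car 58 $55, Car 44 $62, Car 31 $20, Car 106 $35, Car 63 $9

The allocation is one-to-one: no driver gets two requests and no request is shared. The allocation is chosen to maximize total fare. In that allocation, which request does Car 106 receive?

This is the linear assignment problem.
Optimal: Car 58→Request R4 ($50), Car 44→Request R6 ($62), Car 31→Request R2 ($52), Car 106→Request R5 ($34), Car 63→Request R7 ($43) — total 50+62+52+34+43 = $241.
Every other assignment is strictly worse.
Car 106's own top request is Request R6 ($35), but forcing Car 106→Request R6 and reassigning the rest optimally gives only $231 — worse by 10.

Car 106 receives Request R5.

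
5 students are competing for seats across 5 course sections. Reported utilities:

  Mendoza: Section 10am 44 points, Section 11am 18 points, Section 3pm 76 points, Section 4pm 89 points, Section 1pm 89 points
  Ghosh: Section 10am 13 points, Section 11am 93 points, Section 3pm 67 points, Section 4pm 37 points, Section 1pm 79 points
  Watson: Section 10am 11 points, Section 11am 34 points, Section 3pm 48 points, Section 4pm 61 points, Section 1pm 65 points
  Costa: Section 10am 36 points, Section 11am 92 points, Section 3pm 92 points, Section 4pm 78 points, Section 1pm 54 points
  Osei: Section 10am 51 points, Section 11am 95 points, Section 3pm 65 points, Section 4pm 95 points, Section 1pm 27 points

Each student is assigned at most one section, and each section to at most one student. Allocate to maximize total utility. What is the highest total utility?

Optimal: Mendoza→Section 4pm (89 points), Ghosh→Section 11am (93 points), Watson→Section 1pm (65 points), Costa→Section 3pm (92 points), Osei→Section 10am (51 points) — total 89+93+65+92+51 = 390 points.
Max-entry greedy (repeatedly take the single best remaining cell) gives 366 points, worse by 24.
Every other assignment is strictly worse.

Maximum total: 390 points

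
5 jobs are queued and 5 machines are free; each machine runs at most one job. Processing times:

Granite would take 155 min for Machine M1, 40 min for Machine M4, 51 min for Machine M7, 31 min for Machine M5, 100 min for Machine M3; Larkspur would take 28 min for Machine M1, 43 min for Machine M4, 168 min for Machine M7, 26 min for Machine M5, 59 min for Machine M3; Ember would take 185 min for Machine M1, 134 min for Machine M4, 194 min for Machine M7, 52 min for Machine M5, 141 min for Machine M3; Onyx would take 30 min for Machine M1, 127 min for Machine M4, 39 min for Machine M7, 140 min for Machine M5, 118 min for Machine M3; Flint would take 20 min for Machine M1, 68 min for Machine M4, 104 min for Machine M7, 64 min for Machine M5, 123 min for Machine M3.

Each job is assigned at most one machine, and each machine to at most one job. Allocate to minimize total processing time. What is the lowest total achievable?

Minimum total: 210 min

Optimal: Granite→Machine M4 (40 min), Larkspur→Machine M3 (59 min), Ember→Machine M5 (52 min), Onyx→Machine M7 (39 min), Flint→Machine M1 (20 min) — total 40+59+52+39+20 = 210 min.
Row-greedy (each job in turn takes its cheapest remaining machine) gives 355 min, worse by 145.
Checked against all permutations: 210 min is optimal.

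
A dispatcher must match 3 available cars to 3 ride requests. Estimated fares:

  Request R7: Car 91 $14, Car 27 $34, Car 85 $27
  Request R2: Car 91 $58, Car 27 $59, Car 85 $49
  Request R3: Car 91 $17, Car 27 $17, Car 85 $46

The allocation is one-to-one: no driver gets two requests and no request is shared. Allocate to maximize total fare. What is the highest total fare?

Max total: $138

Optimal: Car 91→Request R2 ($58), Car 27→Request R7 ($34), Car 85→Request R3 ($46) — total 58+34+46 = $138.
Next-best assignment: Car 91→Request R7, Car 27→Request R2, Car 85→Request R3 = $119.
No other one-to-one assignment exceeds $138.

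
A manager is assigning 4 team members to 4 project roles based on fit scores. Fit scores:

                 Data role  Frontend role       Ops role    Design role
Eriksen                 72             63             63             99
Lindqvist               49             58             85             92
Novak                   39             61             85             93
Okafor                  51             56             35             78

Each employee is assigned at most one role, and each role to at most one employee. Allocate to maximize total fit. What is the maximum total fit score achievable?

Maximum total: 306 pts

This is the linear assignment problem.
Optimal: Eriksen→Data role (72 pts), Lindqvist→Ops role (85 pts), Novak→Design role (93 pts), Okafor→Frontend role (56 pts) — total 72+85+93+56 = 306 pts.
Every other assignment is strictly worse.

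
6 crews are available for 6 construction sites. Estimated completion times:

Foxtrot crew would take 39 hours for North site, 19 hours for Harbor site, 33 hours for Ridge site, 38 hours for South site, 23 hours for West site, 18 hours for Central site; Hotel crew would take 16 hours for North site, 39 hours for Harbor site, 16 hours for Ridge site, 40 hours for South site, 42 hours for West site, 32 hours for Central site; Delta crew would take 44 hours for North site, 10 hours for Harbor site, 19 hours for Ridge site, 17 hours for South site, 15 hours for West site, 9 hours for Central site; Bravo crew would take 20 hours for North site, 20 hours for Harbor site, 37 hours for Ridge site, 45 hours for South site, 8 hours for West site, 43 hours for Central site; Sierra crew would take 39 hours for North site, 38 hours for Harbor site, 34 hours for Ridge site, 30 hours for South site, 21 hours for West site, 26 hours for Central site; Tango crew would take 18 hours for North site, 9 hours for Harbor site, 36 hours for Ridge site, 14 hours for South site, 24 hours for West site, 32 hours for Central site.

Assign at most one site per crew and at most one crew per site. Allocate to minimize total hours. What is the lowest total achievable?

Optimal: Foxtrot crew→Harbor site (19 hours), Hotel crew→Ridge site (16 hours), Delta crew→Central site (9 hours), Bravo crew→North site (20 hours), Sierra crew→West site (21 hours), Tango crew→South site (14 hours) — total 19+16+9+20+21+14 = 99 hours.
Swapping Sierra crew↔Tango crew (Sierra crew→South site 30 hours, Tango crew→West site 24 hours) adds 19.
Checked against all permutations: 99 hours is optimal.

Min total: 99 hours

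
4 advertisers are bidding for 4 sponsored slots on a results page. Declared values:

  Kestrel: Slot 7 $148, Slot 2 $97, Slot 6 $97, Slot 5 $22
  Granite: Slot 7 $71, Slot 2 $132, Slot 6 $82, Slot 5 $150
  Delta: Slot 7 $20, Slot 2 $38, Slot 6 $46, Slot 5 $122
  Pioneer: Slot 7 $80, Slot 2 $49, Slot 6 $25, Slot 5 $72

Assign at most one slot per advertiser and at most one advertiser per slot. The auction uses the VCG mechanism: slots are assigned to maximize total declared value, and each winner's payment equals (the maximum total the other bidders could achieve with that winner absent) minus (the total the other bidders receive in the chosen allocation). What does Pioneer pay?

Efficient allocation: Kestrel→Slot 6 ($97), Granite→Slot 2 ($132), Delta→Slot 5 ($122), Pioneer→Slot 7 ($80); total welfare W = $431.
Pioneer receives Slot 7 at value $80, so the others get W − 80 = $351.
Without Pioneer: best allocation of the remaining 3 bidders over all 4 slots is Kestrel→Slot 7 ($148), Granite→Slot 2 ($132), Delta→Slot 5 ($122), total $402.
VCG payment = (others' best without Pioneer) − (others' welfare with Pioneer) = 402 − 351 = $51.

Pioneer pays $51.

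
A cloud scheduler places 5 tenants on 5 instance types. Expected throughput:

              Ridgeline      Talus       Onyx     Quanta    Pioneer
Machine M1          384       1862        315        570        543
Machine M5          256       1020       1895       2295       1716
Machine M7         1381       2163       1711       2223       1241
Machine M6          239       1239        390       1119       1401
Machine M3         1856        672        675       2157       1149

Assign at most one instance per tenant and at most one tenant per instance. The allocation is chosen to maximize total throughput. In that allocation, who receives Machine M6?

Optimal: Ridgeline→Machine M3 (1856 ops/s), Talus→Machine M1 (1862 ops/s), Onyx→Machine M5 (1895 ops/s), Quanta→Machine M7 (2223 ops/s), Pioneer→Machine M6 (1401 ops/s) — total 1856+1862+1895+2223+1401 = 9237 ops/s.
Column-greedy (each instance in turn goes to its best remaining tenant) gives 9125 ops/s, worse by 112.
Next-best assignment: Ridgeline→Machine M3, Talus→Machine M1, Onyx→Machine M7, Quanta→Machine M5, Pioneer→Machine M6 = 9125 ops/s.
Swapping Talus↔Pioneer (Talus→Machine M6 1239 ops/s, Pioneer→Machine M1 543 ops/s) loses 1481.
Pioneer's own top instance is Machine M5 (1716 ops/s), but forcing Pioneer→Machine M5 and reassigning the rest optimally gives only 8264 ops/s — worse by 973.

Pioneer receives Machine M6.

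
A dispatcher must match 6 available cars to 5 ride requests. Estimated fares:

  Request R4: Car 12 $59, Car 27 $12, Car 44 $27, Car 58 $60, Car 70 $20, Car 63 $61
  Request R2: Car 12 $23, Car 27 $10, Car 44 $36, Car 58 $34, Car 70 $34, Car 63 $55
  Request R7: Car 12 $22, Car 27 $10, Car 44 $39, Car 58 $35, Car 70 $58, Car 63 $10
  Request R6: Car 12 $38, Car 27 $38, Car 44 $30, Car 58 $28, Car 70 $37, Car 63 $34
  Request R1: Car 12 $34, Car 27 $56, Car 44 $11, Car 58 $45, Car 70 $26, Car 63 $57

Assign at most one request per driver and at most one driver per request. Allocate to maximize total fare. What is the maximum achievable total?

Optimal: Car 58→Request R4 ($60), Car 63→Request R2 ($55), Car 70→Request R7 ($58), Car 12→Request R6 ($38), Car 27→Request R1 ($56) — total 60+55+58+38+56 = $267.
Max-entry greedy (repeatedly take the single best remaining cell) gives $249, worse by 18.
Checked against all permutations: $267 is optimal.

Maximum total: $267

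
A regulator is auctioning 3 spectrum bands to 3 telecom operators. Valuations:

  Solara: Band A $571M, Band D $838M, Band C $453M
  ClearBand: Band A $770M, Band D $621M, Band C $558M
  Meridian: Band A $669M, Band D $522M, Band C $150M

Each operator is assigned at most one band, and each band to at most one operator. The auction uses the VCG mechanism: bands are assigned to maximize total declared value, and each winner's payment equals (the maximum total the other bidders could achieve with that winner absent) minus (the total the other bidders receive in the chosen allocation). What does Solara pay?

Solara pays $65M.

Efficient allocation: Solara→Band D ($838M), ClearBand→Band C ($558M), Meridian→Band A ($669M); total welfare W = $2065M.
Solara receives Band D at value $838M, so the others get W − 838 = $1227M.
Without Solara: best allocation of the remaining 2 bidders over all 3 bands is ClearBand→Band A ($770M), Meridian→Band D ($522M), total $1292M.
VCG payment = (others' best without Solara) − (others' welfare with Solara) = 1292 − 1227 = $65M.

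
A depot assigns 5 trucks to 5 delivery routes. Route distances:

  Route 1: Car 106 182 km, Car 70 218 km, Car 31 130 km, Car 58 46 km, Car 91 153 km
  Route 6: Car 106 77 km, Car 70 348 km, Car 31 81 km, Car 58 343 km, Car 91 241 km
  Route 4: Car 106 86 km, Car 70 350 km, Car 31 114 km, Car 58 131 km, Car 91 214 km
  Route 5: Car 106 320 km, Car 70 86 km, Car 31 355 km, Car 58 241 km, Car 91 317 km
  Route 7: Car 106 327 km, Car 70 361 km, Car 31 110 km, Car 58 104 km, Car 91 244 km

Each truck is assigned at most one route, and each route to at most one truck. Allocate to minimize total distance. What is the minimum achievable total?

Min total: 510 km

Optimal: Car 106→Route 4 (86 km), Car 70→Route 5 (86 km), Car 31→Route 6 (81 km), Car 58→Route 7 (104 km), Car 91→Route 1 (153 km) — total 86+86+81+104+153 = 510 km.
Row-greedy (each truck in turn takes its cheapest remaining route) gives 533 km, worse by 23.
Checked against all permutations: 510 km is optimal.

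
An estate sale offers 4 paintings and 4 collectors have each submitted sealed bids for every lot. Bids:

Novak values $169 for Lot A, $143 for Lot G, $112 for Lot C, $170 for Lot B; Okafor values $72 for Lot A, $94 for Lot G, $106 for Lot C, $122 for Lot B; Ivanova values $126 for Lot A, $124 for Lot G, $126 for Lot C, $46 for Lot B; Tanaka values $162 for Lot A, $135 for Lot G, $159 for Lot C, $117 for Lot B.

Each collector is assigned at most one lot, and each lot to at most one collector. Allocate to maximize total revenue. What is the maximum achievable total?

This is a one-to-one assignment (maximum-weight bipartite matching).
Optimal: Novak→Lot A ($169), Okafor→Lot B ($122), Ivanova→Lot G ($124), Tanaka→Lot C ($159) — total 169+122+124+159 = $574.
Column-greedy (each lot in turn goes to its best remaining collector) gives $552, worse by 22.
Next-best assignment: Novak→Lot B, Okafor→Lot C, Ivanova→Lot G, Tanaka→Lot A = $562.
No other one-to-one assignment exceeds $574.

Maximum total: $574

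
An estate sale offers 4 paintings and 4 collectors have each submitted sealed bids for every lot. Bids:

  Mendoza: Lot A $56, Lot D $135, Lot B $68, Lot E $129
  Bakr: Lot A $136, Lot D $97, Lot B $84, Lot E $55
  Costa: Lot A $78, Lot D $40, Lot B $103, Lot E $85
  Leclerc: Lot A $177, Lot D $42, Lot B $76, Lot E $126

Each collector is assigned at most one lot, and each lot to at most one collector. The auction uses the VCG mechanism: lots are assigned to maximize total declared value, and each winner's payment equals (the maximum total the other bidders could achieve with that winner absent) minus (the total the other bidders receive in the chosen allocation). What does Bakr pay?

Efficient allocation: Mendoza→Lot E ($129), Bakr→Lot D ($97), Costa→Lot B ($103), Leclerc→Lot A ($177); total welfare W = $506.
Bakr receives Lot D at value $97, so the others get W − 97 = $409.
Without Bakr: best allocation of the remaining 3 bidders over all 4 lots is Mendoza→Lot D ($135), Costa→Lot B ($103), Leclerc→Lot A ($177), total $415.
VCG payment = (others' best without Bakr) − (others' welfare with Bakr) = 415 − 409 = $6.

Bakr pays $6.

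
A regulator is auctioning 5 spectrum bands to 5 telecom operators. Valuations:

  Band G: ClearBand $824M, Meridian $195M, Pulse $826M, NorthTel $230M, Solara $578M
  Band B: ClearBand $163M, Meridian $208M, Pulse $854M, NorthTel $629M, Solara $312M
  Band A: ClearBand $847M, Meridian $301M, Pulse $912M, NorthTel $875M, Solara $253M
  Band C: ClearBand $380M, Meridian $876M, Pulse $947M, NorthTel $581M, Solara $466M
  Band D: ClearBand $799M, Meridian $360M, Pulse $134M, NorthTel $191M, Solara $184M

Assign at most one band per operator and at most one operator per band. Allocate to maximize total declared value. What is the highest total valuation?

Optimal: ClearBand→Band D ($799M), Meridian→Band C ($876M), Pulse→Band B ($854M), NorthTel→Band A ($875M), Solara→Band G ($578M) — total 799+876+854+875+578 = $3982M.
Column-greedy (each band in turn goes to its best remaining operator) gives $3362M, worse by 620.
Swapping Pulse↔ClearBand (Pulse→Band D $134M, ClearBand→Band B $163M) loses 1356.

Max total: $3982M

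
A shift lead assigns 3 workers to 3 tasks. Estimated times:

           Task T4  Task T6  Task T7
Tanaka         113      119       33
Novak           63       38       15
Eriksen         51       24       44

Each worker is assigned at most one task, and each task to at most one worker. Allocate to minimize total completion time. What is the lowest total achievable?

Minimum total: 120 min

Optimal: Tanaka→Task T7 (33 min), Novak→Task T4 (63 min), Eriksen→Task T6 (24 min) — total 33+63+24 = 120 min.
Column-greedy (each task in turn goes to its cheapest remaining worker) gives 122 min, worse by 2.
Next-best assignment: Tanaka→Task T7, Novak→Task T6, Eriksen→Task T4 = 122 min.
Swapping Tanaka↔Eriksen (Tanaka→Task T6 119 min, Eriksen→Task T7 44 min) adds 106.
Checked against all permutations: 120 min is optimal.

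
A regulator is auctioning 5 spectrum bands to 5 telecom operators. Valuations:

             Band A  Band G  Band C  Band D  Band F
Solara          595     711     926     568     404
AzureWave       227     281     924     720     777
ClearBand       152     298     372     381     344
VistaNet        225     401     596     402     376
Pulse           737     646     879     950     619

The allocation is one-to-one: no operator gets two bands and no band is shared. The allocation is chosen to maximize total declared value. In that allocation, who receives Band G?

VistaNet receives Band G.

Treat this as an assignment problem: match each operator to one band.
Optimal: Solara→Band C ($926M), AzureWave→Band F ($777M), ClearBand→Band D ($381M), VistaNet→Band G ($401M), Pulse→Band A ($737M) — total 926+777+381+401+737 = $3222M.
Max-entry greedy (repeatedly take the single best remaining cell) gives $3206M, worse by 16.
Next-best assignment: Solara→Band A, AzureWave→Band F, ClearBand→Band G, VistaNet→Band C, Pulse→Band D = $3216M.
VistaNet's own top band is Band C ($596M), but forcing VistaNet→Band C and reassigning the rest optimally gives only $3216M — worse by 6.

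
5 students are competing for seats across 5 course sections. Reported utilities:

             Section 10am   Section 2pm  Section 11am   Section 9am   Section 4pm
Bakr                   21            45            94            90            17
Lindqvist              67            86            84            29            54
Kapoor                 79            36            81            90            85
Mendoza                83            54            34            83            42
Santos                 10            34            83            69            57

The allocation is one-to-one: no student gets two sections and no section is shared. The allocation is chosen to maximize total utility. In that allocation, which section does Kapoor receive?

Kapoor receives Section 4pm.

Optimal: Bakr→Section 9am (90 points), Lindqvist→Section 2pm (86 points), Kapoor→Section 4pm (85 points), Mendoza→Section 10am (83 points), Santos→Section 11am (83 points) — total 90+86+85+83+83 = 427 points.
Column-greedy (each section in turn goes to its best remaining student) gives 410 points, worse by 17.
Swapping Lindqvist↔Kapoor (Lindqvist→Section 4pm 54 points, Kapoor→Section 2pm 36 points) loses 81.
Every other assignment is strictly worse.
Kapoor's own top section is Section 9am (90 points), but forcing Kapoor→Section 9am and reassigning the rest optimally gives only 410 points — worse by 17.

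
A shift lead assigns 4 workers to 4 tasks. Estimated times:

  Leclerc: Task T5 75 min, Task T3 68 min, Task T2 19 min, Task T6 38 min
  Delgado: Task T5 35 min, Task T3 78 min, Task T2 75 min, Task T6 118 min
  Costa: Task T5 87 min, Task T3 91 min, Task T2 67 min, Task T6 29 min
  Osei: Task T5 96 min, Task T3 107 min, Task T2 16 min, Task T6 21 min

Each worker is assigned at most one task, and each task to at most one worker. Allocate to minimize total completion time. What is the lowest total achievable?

Optimal: Leclerc→Task T3 (68 min), Delgado→Task T5 (35 min), Costa→Task T6 (29 min), Osei→Task T2 (16 min) — total 68+35+29+16 = 148 min.
Row-greedy (each worker in turn takes its cheapest remaining task) gives 190 min, worse by 42.
Next-best assignment: Leclerc→Task T2, Delgado→Task T5, Costa→Task T3, Osei→Task T6 = 166 min.

Minimum total: 148 min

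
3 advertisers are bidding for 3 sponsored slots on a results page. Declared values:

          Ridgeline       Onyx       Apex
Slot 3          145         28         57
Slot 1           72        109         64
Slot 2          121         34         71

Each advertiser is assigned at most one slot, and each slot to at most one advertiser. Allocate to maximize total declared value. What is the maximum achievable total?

Optimal: Ridgeline→Slot 3 ($145), Onyx→Slot 1 ($109), Apex→Slot 2 ($71) — total 145+109+71 = $325.
Next-best assignment: Ridgeline→Slot 2, Onyx→Slot 1, Apex→Slot 3 = $287.

Max total: $325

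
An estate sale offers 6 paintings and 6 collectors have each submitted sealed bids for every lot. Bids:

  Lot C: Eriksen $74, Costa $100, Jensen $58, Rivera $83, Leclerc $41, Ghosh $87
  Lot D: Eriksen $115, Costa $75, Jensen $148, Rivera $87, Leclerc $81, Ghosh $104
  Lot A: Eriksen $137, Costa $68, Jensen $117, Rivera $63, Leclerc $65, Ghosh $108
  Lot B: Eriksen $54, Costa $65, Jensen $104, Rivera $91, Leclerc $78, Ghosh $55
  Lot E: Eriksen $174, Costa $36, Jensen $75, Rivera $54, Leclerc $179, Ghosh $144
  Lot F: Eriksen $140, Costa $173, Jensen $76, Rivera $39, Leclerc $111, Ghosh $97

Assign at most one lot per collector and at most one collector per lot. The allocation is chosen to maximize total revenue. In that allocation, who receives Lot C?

Ghosh receives Lot C.

Optimal: Eriksen→Lot A ($137), Costa→Lot F ($173), Jensen→Lot D ($148), Rivera→Lot B ($91), Leclerc→Lot E ($179), Ghosh→Lot C ($87) — total 137+173+148+91+179+87 = $815.
Column-greedy (each lot in turn goes to its best remaining collector) gives $752, worse by 63.
No other one-to-one assignment exceeds $815.
Ghosh's own top lot is Lot E ($144), but forcing Ghosh→Lot E and reassigning the rest optimally gives only $763 — worse by 52.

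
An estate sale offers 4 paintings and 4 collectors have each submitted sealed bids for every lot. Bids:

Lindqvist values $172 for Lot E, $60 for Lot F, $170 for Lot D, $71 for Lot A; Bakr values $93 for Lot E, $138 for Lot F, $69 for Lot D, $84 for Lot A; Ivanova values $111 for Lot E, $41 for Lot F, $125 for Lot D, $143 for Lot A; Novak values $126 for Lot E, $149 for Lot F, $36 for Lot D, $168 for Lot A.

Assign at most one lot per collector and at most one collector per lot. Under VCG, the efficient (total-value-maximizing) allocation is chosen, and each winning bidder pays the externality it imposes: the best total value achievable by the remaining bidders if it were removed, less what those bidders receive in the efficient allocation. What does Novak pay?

Efficient allocation: Lindqvist→Lot E ($172), Bakr→Lot F ($138), Ivanova→Lot D ($125), Novak→Lot A ($168); total welfare W = $603.
Novak receives Lot A at value $168, so the others get W − 168 = $435.
Without Novak: best allocation of the remaining 3 bidders over all 4 lots is Lindqvist→Lot E ($172), Bakr→Lot F ($138), Ivanova→Lot A ($143), total $453.
VCG payment = (others' best without Novak) − (others' welfare with Novak) = 453 − 435 = $18.

Novak pays $18.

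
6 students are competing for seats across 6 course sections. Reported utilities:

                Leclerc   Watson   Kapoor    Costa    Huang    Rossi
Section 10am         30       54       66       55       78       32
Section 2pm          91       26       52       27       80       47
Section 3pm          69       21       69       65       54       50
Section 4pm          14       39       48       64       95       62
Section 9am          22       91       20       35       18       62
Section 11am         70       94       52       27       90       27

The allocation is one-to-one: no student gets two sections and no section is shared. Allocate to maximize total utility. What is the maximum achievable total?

Maximum total: 473 points

Optimal: Leclerc→Section 2pm (91 points), Watson→Section 11am (94 points), Kapoor→Section 10am (66 points), Costa→Section 3pm (65 points), Huang→Section 4pm (95 points), Rossi→Section 9am (62 points) — total 91+94+66+65+95+62 = 473 points.
Checked against all permutations: 473 points is optimal.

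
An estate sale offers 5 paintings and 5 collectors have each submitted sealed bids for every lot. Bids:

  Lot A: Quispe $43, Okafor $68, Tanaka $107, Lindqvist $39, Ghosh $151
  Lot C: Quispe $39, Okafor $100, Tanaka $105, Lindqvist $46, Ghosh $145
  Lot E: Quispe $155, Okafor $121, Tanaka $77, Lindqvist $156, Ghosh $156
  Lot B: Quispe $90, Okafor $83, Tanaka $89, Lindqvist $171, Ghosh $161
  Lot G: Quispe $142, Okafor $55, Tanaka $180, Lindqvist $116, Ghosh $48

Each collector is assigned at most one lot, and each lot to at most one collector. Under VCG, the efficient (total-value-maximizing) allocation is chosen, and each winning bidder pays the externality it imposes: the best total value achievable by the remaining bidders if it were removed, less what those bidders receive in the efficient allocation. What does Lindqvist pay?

Efficient allocation: Quispe→Lot E ($155), Okafor→Lot C ($100), Tanaka→Lot G ($180), Lindqvist→Lot B ($171), Ghosh→Lot A ($151); total welfare W = $757.
Lindqvist receives Lot B at value $171, so the others get W − 171 = $586.
Without Lindqvist: best allocation of the remaining 4 bidders over all 5 lots is Quispe→Lot E ($155), Okafor→Lot C ($100), Tanaka→Lot G ($180), Ghosh→Lot B ($161), total $596.
VCG payment = (others' best without Lindqvist) − (others' welfare with Lindqvist) = 596 − 586 = $10.

Lindqvist pays $10.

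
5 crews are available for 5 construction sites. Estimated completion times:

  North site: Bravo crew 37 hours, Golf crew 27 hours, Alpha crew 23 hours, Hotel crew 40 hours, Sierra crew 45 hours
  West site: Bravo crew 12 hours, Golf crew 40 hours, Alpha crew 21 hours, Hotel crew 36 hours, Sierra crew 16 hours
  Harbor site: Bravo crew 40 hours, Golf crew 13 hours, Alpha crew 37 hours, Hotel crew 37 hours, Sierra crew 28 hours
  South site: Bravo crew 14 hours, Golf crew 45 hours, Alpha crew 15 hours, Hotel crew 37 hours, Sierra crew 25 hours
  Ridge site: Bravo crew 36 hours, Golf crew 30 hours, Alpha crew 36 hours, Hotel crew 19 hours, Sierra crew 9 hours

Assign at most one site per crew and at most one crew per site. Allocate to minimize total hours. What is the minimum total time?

Optimal: Bravo crew→South site (14 hours), Golf crew→Harbor site (13 hours), Alpha crew→North site (23 hours), Hotel crew→Ridge site (19 hours), Sierra crew→West site (16 hours) — total 14+13+23+19+16 = 85 hours.
Min-entry greedy (repeatedly take the single cheapest remaining cell) gives 89 hours, worse by 4.
Next-best assignment: Bravo crew→West site, Golf crew→Harbor site, Alpha crew→South site, Hotel crew→North site, Sierra crew→Ridge site = 89 hours.
Checked against all permutations: 85 hours is optimal.

Min total: 85 hours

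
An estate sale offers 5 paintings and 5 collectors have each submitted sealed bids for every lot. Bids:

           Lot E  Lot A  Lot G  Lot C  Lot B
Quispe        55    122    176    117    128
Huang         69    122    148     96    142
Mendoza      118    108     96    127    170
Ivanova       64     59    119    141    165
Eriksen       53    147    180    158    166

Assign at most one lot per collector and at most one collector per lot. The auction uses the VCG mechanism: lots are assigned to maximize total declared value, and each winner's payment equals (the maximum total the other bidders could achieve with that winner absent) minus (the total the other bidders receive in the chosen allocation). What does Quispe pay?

Quispe pays $50.

Efficient allocation: Quispe→Lot G ($176), Huang→Lot A ($122), Mendoza→Lot E ($118), Ivanova→Lot B ($165), Eriksen→Lot C ($158); total welfare W = $739.
Quispe receives Lot G at value $176, so the others get W − 176 = $563.
Without Quispe: best allocation of the remaining 4 bidders over all 5 lots is Huang→Lot A ($122), Mendoza→Lot B ($170), Ivanova→Lot C ($141), Eriksen→Lot G ($180), total $613.
VCG payment = (others' best without Quispe) − (others' welfare with Quispe) = 613 − 563 = $50.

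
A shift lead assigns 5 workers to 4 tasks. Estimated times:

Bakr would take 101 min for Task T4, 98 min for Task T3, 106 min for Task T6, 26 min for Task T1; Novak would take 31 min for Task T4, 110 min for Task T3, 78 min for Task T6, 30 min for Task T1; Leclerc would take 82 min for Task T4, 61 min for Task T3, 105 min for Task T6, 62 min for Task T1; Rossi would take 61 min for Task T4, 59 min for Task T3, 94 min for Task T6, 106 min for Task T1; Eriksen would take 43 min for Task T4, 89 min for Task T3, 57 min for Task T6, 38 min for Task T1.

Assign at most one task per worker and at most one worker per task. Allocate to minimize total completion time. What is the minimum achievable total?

Optimal: Novak→Task T4 (31 min), Rossi→Task T3 (59 min), Eriksen→Task T6 (57 min), Bakr→Task T1 (26 min) — total 31+59+57+26 = 173 min.
Row-greedy (each worker in turn takes its cheapest remaining task) gives 212 min, worse by 39.

Minimum total: 173 min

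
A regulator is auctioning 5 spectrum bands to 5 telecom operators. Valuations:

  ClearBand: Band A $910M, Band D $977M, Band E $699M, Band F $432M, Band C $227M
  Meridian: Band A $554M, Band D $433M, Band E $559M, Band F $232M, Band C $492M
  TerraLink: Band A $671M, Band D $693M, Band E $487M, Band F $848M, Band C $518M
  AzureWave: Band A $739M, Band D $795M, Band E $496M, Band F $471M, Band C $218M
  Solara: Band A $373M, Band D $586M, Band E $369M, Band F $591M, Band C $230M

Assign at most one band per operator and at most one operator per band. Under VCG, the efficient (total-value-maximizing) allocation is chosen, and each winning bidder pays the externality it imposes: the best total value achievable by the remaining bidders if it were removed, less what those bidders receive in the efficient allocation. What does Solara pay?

Efficient allocation: ClearBand→Band D ($977M), Meridian→Band C ($492M), TerraLink→Band F ($848M), AzureWave→Band A ($739M), Solara→Band E ($369M); total welfare W = $3425M.
Solara receives Band E at value $369M, so the others get W − 369 = $3056M.
Without Solara: best allocation of the remaining 4 bidders over all 5 bands is ClearBand→Band D ($977M), Meridian→Band E ($559M), TerraLink→Band F ($848M), AzureWave→Band A ($739M), total $3123M.
VCG payment = (others' best without Solara) − (others' welfare with Solara) = 3123 − 3056 = $67M.

Solara pays $67M.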